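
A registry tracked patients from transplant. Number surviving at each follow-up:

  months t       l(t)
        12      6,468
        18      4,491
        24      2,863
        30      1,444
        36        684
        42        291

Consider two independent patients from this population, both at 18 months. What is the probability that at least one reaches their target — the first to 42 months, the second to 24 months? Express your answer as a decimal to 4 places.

0.6610

p₁ = l(42)/l(18) = 291/4,491 = 0.064796; p₂ = l(24)/l(18) = 2,863/4,491 = 0.637497.
P(at least one) = 1 − (1−p₁)(1−p₂) = 1 − 0.935204 × 0.362503 = 0.660986.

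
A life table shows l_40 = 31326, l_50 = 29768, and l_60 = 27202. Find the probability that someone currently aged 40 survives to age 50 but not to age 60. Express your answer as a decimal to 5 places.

We want 10|10q40 = (l_50 − l_60)/l_40.
This is the probability of reaching 50 but not 60, conditional on being alive at 40: (l_50 − l_60) / l_40.
= (29768 − 27202) / 31326 = 2566 / 31326 = 0.081913.

0.08191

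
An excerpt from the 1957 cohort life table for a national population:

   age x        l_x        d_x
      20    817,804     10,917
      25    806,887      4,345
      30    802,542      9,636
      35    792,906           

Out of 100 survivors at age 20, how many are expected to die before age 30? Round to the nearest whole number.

2

The relevant probability is 1 − 802,542/817,804 = 0.018662.
Expected number = 100 × 0.018662 = 2.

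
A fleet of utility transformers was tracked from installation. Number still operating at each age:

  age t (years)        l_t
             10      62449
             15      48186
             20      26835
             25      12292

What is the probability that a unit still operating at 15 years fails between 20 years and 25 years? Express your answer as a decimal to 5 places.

This is the probability of reaching 20 but not 25, conditional on being operational at 15: (l_20 − l_25) / l_15.
= (26835 − 12292) / 48186 = 14543 / 48186 = 0.301810.

0.30181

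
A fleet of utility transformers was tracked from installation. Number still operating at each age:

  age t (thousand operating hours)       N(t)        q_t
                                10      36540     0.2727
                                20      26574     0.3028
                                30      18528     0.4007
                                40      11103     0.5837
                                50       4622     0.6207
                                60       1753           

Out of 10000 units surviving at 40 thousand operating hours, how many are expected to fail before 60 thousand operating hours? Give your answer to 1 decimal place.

The relevant probability is 1 − 1753/11103 = 0.842115.
Expected number = 10000 × 0.842115 = 8421.1.

8421.1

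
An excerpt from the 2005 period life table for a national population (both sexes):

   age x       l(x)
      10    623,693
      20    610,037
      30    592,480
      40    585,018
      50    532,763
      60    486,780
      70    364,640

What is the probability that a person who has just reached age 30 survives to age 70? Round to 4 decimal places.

0.6154

The conditional survival probability is l(70)/l(30) = 364,640/592,480 = 0.615447.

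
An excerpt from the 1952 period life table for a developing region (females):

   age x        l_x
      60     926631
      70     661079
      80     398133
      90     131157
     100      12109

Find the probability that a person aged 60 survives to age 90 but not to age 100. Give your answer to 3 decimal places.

0.128

We want 30|10q60 = (l_90 − l_100)/l_60.
This is the probability of reaching 90 but not 100, conditional on being alive at 60: (l_90 − l_100) / l_60.
= (131157 − 12109) / 926631 = 119048 / 926631 = 0.128474.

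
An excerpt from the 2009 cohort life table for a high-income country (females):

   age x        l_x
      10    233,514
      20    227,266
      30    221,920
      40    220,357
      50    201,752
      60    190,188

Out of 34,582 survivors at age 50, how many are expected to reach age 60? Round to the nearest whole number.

32600

The relevant probability is 190,188/201,752 = 0.942682.
Expected number = 34,582 × 0.942682 = 32600.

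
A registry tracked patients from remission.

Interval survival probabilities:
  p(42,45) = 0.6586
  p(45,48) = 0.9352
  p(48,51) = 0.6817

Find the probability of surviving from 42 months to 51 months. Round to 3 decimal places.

P(survive 42→51) = 0.6586 × 0.9352 × 0.6817.
= 0.419875.

0.420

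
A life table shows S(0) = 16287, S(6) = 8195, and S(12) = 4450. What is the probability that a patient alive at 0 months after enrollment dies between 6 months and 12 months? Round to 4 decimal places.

This is the probability of reaching 6 but not 12, conditional on being alive at 0: (S(6) − S(12)) / S(0).
= (8195 − 4450) / 16287 = 3745 / 16287 = 0.229938.

0.2299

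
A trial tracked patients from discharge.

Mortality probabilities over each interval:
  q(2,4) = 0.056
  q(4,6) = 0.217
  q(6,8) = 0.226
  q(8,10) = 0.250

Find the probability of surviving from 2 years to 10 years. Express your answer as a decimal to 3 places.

0.429

Survival from 2 to 10 is the product of surviving each interval: (1 − 0.056) × (1 − 0.217) × (1 − 0.226) × (1 − 0.250).
= 0.944 × 0.783 × 0.774 × 0.750 = 0.429078.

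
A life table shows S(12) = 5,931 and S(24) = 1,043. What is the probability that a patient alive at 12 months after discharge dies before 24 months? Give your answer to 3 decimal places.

0.824

P(die before 24 | alive at 12) = 1 − S(24)/S(12) = 1 − 1,043/5,931 = (4,888)/5,931 = 0.824144.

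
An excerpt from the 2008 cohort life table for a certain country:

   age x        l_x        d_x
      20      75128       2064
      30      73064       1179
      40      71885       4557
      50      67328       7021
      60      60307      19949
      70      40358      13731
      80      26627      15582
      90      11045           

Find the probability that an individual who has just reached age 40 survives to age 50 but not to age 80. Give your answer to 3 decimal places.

This is the probability of reaching 50 but not 80, conditional on being alive at 40: (l_50 − l_80) / l_40.
= (67328 − 26627) / 71885 = 40701 / 71885 = 0.566196.

0.566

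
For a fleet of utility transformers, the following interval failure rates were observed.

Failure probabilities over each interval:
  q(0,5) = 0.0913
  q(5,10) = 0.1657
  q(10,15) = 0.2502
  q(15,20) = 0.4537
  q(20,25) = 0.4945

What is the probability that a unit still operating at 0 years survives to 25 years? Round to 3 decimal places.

P(survive 0→25) = (1 − 0.0913) × (1 − 0.1657) × (1 − 0.2502) × (1 − 0.4537) × (1 − 0.4945).
= 0.9087 × 0.8343 × 0.7498 × 0.5463 × 0.5055 = 0.156979.

0.157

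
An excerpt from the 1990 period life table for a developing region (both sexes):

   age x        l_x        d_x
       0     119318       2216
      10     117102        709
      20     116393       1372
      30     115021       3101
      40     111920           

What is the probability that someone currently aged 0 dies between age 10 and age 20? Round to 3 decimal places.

0.006

This is the probability of reaching 10 but not 20, conditional on being alive at 0: (l_10 − l_20) / l_0.
= (117102 − 116393) / 119318 = 709 / 119318 = 0.005942.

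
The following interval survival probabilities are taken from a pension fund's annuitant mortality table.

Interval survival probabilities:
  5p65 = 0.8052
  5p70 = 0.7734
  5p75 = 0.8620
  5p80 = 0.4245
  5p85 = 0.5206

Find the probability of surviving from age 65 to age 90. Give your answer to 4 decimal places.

0.1186

Chaining the interval survival probabilities: 0.8052 × 0.7734 × 0.8620 × 0.4245 × 0.5206.
= 0.118631.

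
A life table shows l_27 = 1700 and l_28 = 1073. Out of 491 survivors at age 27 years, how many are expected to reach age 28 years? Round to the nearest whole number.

The relevant probability is 1073/1700 = 0.631176.
Expected number = 491 × 0.631176 = 310.

310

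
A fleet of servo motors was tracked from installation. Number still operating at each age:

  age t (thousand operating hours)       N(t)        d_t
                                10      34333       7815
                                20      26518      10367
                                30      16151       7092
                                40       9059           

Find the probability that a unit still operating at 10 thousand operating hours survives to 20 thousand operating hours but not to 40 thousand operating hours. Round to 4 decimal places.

0.5085

This is the probability of reaching 20 but not 40, conditional on being operational at 10: (N(20) − N(40)) / N(10).
= (26518 − 9059) / 34333 = 17459 / 34333 = 0.508520.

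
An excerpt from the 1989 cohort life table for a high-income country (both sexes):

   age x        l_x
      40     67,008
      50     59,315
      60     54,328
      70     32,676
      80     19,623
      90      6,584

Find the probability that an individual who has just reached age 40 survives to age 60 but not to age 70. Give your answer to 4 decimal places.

0.3231

This is the probability of reaching 60 but not 70, conditional on being alive at 40: (l_60 − l_70) / l_40.
= (54,328 − 32,676) / 67,008 = 21,652 / 67,008 = 0.323126.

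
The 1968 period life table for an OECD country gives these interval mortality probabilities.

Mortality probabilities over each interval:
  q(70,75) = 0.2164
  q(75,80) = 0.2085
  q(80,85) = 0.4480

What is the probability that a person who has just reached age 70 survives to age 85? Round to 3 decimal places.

0.342

P(survive 70→85) = (1 − 0.2164) × (1 − 0.2085) × (1 − 0.4480).
= 0.7836 × 0.7915 × 0.5520 = 0.342361.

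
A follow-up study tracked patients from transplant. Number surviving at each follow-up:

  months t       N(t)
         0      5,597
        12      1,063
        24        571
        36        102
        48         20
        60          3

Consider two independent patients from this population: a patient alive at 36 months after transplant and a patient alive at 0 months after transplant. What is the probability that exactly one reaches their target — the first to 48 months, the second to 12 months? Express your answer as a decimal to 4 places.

0.3115

p₁ = N(48)/N(36) = 20/102 = 0.196078; p₂ = N(12)/N(0) = 1,063/5,597 = 0.189923.
P(exactly one) = p₁(1−p₂) + (1−p₁)p₂ = 0.158838 + 0.152683 = 0.311522.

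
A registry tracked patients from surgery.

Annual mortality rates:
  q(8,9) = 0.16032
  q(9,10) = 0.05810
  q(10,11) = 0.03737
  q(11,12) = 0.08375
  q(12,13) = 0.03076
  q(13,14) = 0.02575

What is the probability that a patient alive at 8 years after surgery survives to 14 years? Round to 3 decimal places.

The overall survival probability is (1 − 0.16032) × (1 − 0.05810) × (1 − 0.03737) × (1 − 0.08375) × (1 − 0.03076) × (1 − 0.02575).
= 0.83968 × 0.94190 × 0.96263 × 0.91625 × 0.96924 × 0.97425 = 0.658709.

0.659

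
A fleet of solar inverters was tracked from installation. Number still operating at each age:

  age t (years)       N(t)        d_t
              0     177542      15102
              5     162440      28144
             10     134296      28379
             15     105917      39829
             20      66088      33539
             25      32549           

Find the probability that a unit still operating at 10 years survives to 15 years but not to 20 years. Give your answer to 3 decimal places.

0.297

This is the probability of reaching 15 but not 20, conditional on being operational at 10: (N(15) − N(20)) / N(10).
= (105917 − 66088) / 134296 = 39829 / 134296 = 0.296576.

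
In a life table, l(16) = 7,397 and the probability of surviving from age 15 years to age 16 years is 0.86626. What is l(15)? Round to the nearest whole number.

8539

l(15) = l(16) / p = 7,397 / 0.86626 = 8539.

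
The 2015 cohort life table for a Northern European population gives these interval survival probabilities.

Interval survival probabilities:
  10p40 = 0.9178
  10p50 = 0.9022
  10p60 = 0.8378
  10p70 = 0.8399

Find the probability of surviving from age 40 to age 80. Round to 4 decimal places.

0.5827

Survival from 40 to 80 is the product of surviving each interval: 0.9178 × 0.9022 × 0.8378 × 0.8399.
= 0.582665.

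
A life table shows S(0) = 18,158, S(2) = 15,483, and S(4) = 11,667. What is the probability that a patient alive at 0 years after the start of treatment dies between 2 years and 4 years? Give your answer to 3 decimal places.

This is the probability of reaching 2 but not 4, conditional on being alive at 0: (S(2) − S(4)) / S(0).
= (15,483 − 11,667) / 18,158 = 3,816 / 18,158 = 0.210155.

0.210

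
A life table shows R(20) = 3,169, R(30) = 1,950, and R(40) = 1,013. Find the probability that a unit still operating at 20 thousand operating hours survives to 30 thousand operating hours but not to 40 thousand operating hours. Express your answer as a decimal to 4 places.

This is the probability of reaching 30 but not 40, conditional on being operational at 20: (R(30) − R(40)) / R(20).
= (1,950 − 1,013) / 3,169 = 937 / 3,169 = 0.295677.

0.2957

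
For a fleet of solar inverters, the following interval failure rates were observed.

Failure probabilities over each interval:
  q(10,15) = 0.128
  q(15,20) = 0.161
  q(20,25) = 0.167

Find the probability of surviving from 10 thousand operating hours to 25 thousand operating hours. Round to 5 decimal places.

0.60943

P(survive 10→25) = (1 − 0.128) × (1 − 0.161) × (1 − 0.167).
= 0.872 × 0.839 × 0.833 = 0.609429.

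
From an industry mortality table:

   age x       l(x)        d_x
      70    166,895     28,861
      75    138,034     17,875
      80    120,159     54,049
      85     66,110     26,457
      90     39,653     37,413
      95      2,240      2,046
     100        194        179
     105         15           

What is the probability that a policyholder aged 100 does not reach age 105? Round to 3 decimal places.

P(die before 105 | alive at 100) = 1 − l(105)/l(100) = 1 − 15/194 = (179)/194 = 0.922680.

0.923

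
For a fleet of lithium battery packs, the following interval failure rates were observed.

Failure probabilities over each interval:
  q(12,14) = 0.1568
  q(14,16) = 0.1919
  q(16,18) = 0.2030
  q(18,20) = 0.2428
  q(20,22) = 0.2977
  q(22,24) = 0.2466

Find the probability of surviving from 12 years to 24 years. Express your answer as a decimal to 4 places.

P(survive 12→24) = (1 − 0.1568) × (1 − 0.1919) × (1 − 0.2030) × (1 − 0.2428) × (1 − 0.2977) × (1 − 0.2466).
= 0.8432 × 0.8081 × 0.7970 × 0.7572 × 0.7023 × 0.7534 = 0.217577.

0.2176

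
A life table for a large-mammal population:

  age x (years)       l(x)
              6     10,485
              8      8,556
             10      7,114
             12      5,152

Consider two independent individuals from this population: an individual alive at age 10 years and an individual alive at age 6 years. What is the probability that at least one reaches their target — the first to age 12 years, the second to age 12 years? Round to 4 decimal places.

0.8597

p₁ = l(12)/l(10) = 5,152/7,114 = 0.724206; p₂ = l(12)/l(6) = 5,152/10,485 = 0.491369.
P(at least one) = 1 − (1−p₁)(1−p₂) = 1 − 0.275794 × 0.508631 = 0.859723.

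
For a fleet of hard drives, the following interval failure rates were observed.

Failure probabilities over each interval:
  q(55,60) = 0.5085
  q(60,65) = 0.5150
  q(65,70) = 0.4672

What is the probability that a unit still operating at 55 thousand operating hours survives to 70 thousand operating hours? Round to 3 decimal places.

0.127

The overall survival probability is (1 − 0.5085) × (1 − 0.5150) × (1 − 0.4672).
= 0.4915 × 0.4850 × 0.5328 = 0.127008.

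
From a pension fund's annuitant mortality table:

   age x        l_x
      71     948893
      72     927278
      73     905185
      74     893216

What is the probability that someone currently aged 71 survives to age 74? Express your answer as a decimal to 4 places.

We want 3p71 = l_74/l_71.
The conditional survival probability is l_74/l_71 = 893216/948893 = 0.941324.

0.9413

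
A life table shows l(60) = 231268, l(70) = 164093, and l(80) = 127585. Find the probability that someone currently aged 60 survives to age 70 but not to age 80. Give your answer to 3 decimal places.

This is the probability of reaching 70 but not 80, conditional on being alive at 60: (l(70) − l(80)) / l(60).
= (164093 − 127585) / 231268 = 36508 / 231268 = 0.157860.

0.158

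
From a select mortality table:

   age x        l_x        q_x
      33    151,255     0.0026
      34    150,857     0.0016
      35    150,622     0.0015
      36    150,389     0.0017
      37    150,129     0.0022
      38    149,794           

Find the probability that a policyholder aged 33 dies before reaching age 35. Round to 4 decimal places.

0.0042

P(die before 35 | alive at 33) = 1 − l_35/l_33 = 1 − 150,622/151,255 = (633)/151,255 = 0.004185.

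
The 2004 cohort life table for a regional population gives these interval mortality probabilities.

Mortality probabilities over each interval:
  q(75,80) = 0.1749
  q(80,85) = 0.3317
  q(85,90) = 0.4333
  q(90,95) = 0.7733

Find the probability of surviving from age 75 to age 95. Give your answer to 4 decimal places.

Survival from 75 to 95 is the product of surviving each interval: (1 − 0.1749) × (1 − 0.3317) × (1 − 0.4333) × (1 − 0.7733).
= 0.8251 × 0.6683 × 0.5667 × 0.2267 = 0.070841.

0.0708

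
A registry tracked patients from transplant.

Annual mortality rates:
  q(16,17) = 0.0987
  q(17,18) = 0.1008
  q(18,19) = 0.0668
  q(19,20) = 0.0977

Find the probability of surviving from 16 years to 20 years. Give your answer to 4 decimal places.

0.6824

Survival from 16 to 20 is the product of surviving each interval: (1 − 0.0987) × (1 − 0.1008) × (1 − 0.0668) × (1 − 0.0977).
= 0.9013 × 0.8992 × 0.9332 × 0.9023 = 0.682419.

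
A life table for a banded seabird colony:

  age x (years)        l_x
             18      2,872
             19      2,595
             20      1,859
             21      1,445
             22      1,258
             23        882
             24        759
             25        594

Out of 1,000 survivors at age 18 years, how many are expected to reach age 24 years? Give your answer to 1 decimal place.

The relevant probability is 759/2,872 = 0.264276.
Expected number = 1,000 × 0.264276 = 264.3.

264.3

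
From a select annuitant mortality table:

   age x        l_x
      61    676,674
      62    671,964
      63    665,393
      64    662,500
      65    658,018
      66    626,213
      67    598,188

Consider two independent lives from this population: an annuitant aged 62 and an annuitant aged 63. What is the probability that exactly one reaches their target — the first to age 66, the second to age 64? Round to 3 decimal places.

0.072

p₁ = l_66/l_62 = 626,213/671,964 = 0.931915; p₂ = l_64/l_63 = 662,500/665,393 = 0.995652.
P(exactly one) = p₁(1−p₂) + (1−p₁)p₂ = 0.004052 + 0.067789 = 0.071841.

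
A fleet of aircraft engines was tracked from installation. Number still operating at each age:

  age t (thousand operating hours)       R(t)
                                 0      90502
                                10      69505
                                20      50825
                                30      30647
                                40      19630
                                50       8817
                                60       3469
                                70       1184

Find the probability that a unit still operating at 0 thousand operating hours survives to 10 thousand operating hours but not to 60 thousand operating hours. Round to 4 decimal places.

0.7297

This is the probability of reaching 10 but not 60, conditional on being operational at 0: (R(10) − R(60)) / R(0).
= (69505 − 3469) / 90502 = 66036 / 90502 = 0.729663.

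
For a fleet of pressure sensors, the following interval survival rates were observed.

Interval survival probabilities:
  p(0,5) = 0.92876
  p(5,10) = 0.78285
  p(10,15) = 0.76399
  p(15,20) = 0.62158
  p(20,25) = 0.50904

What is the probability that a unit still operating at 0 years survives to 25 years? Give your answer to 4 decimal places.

0.1758

P(survive 0→25) = 0.92876 × 0.78285 × 0.76399 × 0.62158 × 0.50904.
= 0.175759.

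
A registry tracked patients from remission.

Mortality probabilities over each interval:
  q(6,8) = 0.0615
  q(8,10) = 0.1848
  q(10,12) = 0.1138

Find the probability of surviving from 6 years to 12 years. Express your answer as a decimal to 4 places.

The overall survival probability is (1 − 0.0615) × (1 − 0.1848) × (1 − 0.1138).
= 0.9385 × 0.8152 × 0.8862 = 0.678001.

0.6780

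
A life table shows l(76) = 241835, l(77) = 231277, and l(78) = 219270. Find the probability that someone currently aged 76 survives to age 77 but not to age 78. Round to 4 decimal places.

This is the probability of reaching 77 but not 78, conditional on being alive at 76: (l(77) − l(78)) / l(76).
= (231277 − 219270) / 241835 = 12007 / 241835 = 0.049650.

0.0496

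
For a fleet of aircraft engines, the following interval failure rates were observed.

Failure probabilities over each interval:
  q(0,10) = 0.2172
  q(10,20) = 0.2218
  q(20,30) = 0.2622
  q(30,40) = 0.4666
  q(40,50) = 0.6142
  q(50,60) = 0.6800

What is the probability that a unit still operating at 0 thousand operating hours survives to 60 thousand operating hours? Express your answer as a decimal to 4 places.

0.0296

The overall survival probability is (1 − 0.2172) × (1 − 0.2218) × (1 − 0.2622) × (1 − 0.4666) × (1 − 0.6142) × (1 − 0.6800).
= 0.7828 × 0.7782 × 0.7378 × 0.5334 × 0.3858 × 0.3200 = 0.029597.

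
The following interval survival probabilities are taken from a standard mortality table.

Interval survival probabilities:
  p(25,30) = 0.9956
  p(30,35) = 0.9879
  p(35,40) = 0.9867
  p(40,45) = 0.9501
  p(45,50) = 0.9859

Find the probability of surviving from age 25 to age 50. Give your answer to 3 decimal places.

0.909

P(survive 25→50) = 0.9956 × 0.9879 × 0.9867 × 0.9501 × 0.9859.
= 0.909045.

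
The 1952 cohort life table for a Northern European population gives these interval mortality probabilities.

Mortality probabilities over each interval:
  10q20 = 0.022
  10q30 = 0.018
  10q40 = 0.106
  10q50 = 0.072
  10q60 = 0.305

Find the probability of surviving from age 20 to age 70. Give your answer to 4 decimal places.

0.5538

Chaining the interval survival probabilities: (1 − 0.022) × (1 − 0.018) × (1 − 0.106) × (1 − 0.072) × (1 − 0.305).
= 0.978 × 0.982 × 0.894 × 0.928 × 0.695 = 0.553759.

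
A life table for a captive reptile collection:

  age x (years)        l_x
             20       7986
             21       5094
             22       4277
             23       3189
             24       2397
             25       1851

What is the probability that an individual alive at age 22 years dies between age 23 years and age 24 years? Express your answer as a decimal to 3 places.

This is the probability of reaching 23 but not 24, conditional on being alive at 22: (l_23 − l_24) / l_22.
= (3189 − 2397) / 4277 = 792 / 4277 = 0.185177.

0.185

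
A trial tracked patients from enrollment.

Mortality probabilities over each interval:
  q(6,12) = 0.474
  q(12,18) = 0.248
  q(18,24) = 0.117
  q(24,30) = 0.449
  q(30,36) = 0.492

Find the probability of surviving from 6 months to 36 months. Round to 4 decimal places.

Chaining the interval survival probabilities: (1 − 0.474) × (1 − 0.248) × (1 − 0.117) × (1 − 0.449) × (1 − 0.492).
= 0.526 × 0.752 × 0.883 × 0.551 × 0.508 = 0.097764.

0.0978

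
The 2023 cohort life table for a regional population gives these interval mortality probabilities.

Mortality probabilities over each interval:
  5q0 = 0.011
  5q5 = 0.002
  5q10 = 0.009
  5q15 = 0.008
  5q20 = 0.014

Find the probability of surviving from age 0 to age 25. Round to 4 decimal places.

0.9567

25p0 = (1 − 0.011) × (1 − 0.002) × (1 − 0.009) × (1 − 0.008) × (1 − 0.014).
= 0.989 × 0.998 × 0.991 × 0.992 × 0.986 = 0.956729.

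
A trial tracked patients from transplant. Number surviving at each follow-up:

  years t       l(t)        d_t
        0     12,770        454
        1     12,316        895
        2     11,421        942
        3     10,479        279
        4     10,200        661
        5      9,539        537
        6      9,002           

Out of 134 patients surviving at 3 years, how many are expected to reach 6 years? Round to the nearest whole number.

115

The relevant probability is 9,002/10,479 = 0.859051.
Expected number = 134 × 0.859051 = 115.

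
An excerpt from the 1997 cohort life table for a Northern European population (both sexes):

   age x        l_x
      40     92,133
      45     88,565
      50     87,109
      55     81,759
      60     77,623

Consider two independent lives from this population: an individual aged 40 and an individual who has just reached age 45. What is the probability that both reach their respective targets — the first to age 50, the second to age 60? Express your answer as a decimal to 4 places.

0.8287

p₁ = l_50/l_40 = 87,109/92,133 = 0.945470; p₂ = l_60/l_45 = 77,623/88,565 = 0.876452.
P(both) = p₁ × p₂ = 0.945470 × 0.876452 = 0.828659.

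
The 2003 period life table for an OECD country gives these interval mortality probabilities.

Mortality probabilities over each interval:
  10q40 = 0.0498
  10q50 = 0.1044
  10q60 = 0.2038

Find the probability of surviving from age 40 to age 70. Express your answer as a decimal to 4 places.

30p40 = (1 − 0.0498) × (1 − 0.1044) × (1 − 0.2038).
= 0.9502 × 0.8956 × 0.7962 = 0.677565.

0.6776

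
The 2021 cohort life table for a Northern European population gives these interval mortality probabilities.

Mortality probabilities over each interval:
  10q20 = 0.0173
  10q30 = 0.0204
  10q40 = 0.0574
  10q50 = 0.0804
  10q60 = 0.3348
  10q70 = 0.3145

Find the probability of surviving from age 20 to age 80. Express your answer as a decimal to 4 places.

0.3805

The overall survival probability is (1 − 0.0173) × (1 − 0.0204) × (1 − 0.0574) × (1 − 0.0804) × (1 − 0.3348) × (1 − 0.3145).
= 0.9827 × 0.9796 × 0.9426 × 0.9196 × 0.6652 × 0.6855 = 0.380501.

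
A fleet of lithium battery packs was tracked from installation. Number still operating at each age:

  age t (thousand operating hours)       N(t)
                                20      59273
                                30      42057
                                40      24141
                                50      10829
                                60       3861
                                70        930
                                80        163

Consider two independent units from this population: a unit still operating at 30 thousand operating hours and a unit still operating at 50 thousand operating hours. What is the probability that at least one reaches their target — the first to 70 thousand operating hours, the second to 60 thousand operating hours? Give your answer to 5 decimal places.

0.37077

p₁ = N(70)/N(30) = 930/42057 = 0.022113; p₂ = N(60)/N(50) = 3861/10829 = 0.356543.
P(at least one) = 1 − (1−p₁)(1−p₂) = 1 − 0.977887 × 0.643457 = 0.370772.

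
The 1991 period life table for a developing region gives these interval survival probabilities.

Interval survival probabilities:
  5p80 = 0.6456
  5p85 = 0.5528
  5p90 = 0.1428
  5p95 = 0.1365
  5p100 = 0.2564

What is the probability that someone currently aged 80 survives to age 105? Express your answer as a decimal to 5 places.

Chaining the interval survival probabilities: 0.6456 × 0.5528 × 0.1428 × 0.1365 × 0.2564.
= 0.001784.

0.00178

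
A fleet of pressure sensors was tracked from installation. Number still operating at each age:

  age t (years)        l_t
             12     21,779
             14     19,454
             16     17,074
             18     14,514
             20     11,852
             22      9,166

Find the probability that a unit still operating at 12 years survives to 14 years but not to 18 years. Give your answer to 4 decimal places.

This is the probability of reaching 14 but not 18, conditional on being operational at 12: (l_14 − l_18) / l_12.
= (19,454 − 14,514) / 21,779 = 4,940 / 21,779 = 0.226824.

0.2268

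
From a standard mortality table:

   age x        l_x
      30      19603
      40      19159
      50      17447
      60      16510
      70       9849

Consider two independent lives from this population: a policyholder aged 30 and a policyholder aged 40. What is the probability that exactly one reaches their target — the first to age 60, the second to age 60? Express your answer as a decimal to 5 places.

p₁ = l_60/l_30 = 16510/19603 = 0.842218; p₂ = l_60/l_40 = 16510/19159 = 0.861736.
P(exactly one) = p₁(1−p₂) + (1−p₁)p₂ = 0.116448 + 0.135966 = 0.252415.

0.25241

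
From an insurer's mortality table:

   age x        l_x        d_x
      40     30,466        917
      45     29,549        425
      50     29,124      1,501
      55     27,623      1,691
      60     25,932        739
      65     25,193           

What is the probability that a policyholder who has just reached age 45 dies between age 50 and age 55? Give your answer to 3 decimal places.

0.051

We want 5|5q45 = (l_50 − l_55)/l_45.
This is the probability of reaching 50 but not 55, conditional on being alive at 45: (l_50 − l_55) / l_45.
= (29,124 − 27,623) / 29,549 = 1,501 / 29,549 = 0.050797.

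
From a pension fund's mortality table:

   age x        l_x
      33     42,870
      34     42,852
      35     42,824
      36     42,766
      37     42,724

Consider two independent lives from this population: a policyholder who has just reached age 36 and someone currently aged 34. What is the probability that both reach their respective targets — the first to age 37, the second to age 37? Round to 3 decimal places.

p₁ = l_37/l_36 = 42,724/42,766 = 0.999018; p₂ = l_37/l_34 = 42,724/42,852 = 0.997013.
P(both) = p₁ × p₂ = 0.999018 × 0.997013 = 0.996034.

0.996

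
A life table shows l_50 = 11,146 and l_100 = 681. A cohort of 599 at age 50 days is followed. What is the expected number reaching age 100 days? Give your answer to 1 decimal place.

36.6

The relevant probability is 681/11,146 = 0.061098.
Expected number = 599 × 0.061098 = 36.6.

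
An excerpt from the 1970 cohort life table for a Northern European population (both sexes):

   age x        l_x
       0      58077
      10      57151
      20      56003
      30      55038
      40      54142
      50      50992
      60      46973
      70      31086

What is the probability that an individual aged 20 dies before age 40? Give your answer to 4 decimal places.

P(die before 40 | alive at 20) = 1 − l_40/l_20 = 1 − 54142/56003 = (1861)/56003 = 0.033230.

0.0332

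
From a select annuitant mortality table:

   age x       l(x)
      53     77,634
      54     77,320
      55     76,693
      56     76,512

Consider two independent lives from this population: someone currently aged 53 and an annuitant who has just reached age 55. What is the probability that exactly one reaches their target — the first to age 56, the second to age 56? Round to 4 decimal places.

p₁ = l(56)/l(53) = 76,512/77,634 = 0.985548; p₂ = l(56)/l(55) = 76,512/76,693 = 0.997640.
P(exactly one) = p₁(1−p₂) + (1−p₁)p₂ = 0.002326 + 0.014418 = 0.016744.

0.0167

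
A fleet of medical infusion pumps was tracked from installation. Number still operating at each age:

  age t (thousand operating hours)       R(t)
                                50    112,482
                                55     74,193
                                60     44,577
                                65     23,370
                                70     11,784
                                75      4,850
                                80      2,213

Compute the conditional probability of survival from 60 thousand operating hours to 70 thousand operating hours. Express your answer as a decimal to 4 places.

The conditional survival probability is R(70)/R(60) = 11,784/44,577 = 0.264352.

0.2644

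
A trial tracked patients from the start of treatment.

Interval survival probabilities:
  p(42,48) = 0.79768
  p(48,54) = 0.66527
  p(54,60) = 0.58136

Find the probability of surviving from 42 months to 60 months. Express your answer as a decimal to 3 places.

The overall survival probability is 0.79768 × 0.66527 × 0.58136.
= 0.308512.

0.309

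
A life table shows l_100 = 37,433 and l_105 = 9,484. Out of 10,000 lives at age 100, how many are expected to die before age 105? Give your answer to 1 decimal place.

The relevant probability is 1 − 9,484/37,433 = 0.746641.
Expected number = 10,000 × 0.746641 = 7466.4.

7466.4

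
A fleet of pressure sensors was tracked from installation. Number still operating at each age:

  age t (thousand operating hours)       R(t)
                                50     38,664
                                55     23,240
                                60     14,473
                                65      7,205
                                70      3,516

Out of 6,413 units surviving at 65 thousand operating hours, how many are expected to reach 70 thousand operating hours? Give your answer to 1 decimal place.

The relevant probability is 3,516/7,205 = 0.487994.
Expected number = 6,413 × 0.487994 = 3129.5.

3129.5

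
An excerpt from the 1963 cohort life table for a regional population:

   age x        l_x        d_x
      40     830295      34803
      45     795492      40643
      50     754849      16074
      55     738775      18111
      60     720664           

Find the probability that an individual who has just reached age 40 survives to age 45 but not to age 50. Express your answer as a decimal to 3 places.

We want 5|5q40 = (l_45 − l_50)/l_40.
This is the probability of reaching 45 but not 50, conditional on being alive at 40: (l_45 − l_50) / l_40.
= (795492 − 754849) / 830295 = 40643 / 830295 = 0.048950.

0.049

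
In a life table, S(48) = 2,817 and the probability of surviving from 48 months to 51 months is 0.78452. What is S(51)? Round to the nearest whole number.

2210

S(51) = S(48) × p = 2,817 × 0.78452 = 2210.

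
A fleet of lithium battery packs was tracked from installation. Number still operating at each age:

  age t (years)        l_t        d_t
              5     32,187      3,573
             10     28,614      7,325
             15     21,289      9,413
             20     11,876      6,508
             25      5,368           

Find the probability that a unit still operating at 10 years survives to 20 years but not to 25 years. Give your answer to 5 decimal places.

0.22744

This is the probability of reaching 20 but not 25, conditional on being operational at 10: (l_20 − l_25) / l_10.
= (11,876 − 5,368) / 28,614 = 6,508 / 28,614 = 0.227441.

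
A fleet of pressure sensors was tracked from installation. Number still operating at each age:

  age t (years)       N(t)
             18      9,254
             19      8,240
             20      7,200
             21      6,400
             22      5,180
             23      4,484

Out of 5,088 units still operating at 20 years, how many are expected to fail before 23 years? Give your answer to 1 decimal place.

1919.3

The relevant probability is 1 − 4,484/7,200 = 0.377222.
Expected number = 5,088 × 0.377222 = 1919.3.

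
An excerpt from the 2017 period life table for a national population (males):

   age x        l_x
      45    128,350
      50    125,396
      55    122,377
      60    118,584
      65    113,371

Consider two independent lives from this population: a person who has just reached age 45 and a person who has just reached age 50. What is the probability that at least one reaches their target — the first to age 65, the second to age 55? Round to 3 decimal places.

p₁ = l_65/l_45 = 113,371/128,350 = 0.883296; p₂ = l_55/l_50 = 122,377/125,396 = 0.975924.
P(at least one) = 1 − (1−p₁)(1−p₂) = 1 − 0.116704 × 0.024076 = 0.997190.

0.997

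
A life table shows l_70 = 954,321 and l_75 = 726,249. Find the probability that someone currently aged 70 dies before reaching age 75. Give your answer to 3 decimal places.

0.239

P(die before 75 | alive at 70) = 1 − l_75/l_70 = 1 − 726,249/954,321 = (228,072)/954,321 = 0.238989.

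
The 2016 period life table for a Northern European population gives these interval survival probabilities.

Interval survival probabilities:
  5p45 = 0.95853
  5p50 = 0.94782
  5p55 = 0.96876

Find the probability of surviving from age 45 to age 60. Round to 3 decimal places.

Survival from 45 to 60 is the product of surviving each interval: 0.95853 × 0.94782 × 0.96876.
= 0.880132.

0.880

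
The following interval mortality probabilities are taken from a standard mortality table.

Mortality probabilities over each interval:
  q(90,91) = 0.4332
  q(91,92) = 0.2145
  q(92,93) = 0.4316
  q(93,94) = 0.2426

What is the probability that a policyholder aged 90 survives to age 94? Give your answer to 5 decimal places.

Survival from 90 to 94 is the product of surviving each interval: (1 − 0.4332) × (1 − 0.2145) × (1 − 0.4316) × (1 − 0.2426).
= 0.5668 × 0.7855 × 0.5684 × 0.7574 = 0.191671.

0.19167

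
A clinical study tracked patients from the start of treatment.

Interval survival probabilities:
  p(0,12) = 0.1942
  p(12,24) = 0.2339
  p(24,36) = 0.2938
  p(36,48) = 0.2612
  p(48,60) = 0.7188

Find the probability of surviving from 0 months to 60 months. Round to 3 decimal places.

0.003

P(survive 0→60) = 0.1942 × 0.2339 × 0.2938 × 0.2612 × 0.7188.
= 0.002506.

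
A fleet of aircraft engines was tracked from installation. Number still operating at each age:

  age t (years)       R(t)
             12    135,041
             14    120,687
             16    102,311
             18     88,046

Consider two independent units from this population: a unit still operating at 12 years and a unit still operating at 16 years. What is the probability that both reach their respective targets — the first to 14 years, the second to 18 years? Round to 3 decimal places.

p₁ = R(14)/R(12) = 120,687/135,041 = 0.893706; p₂ = R(18)/R(16) = 88,046/102,311 = 0.860572.
P(both) = p₁ × p₂ = 0.893706 × 0.860572 = 0.769098.

0.769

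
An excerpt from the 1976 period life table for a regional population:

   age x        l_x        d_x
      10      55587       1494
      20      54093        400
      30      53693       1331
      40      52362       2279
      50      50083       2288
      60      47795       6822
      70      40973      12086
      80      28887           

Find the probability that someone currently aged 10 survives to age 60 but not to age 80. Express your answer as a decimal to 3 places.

We want 50|20q10 = (l_60 − l_80)/l_10.
This is the probability of reaching 60 but not 80, conditional on being alive at 10: (l_60 − l_80) / l_10.
= (47795 − 28887) / 55587 = 18908 / 55587 = 0.340151.

0.340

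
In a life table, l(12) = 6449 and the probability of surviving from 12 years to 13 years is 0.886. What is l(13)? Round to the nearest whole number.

5714

l(13) = l(12) × p = 6449 × 0.886 = 5714.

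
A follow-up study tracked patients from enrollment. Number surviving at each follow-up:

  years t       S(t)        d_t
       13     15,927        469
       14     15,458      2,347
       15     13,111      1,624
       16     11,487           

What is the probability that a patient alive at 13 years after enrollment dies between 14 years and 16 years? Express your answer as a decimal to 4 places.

0.2493

This is the probability of reaching 14 but not 16, conditional on being alive at 13: (S(14) − S(16)) / S(13).
= (15,458 − 11,487) / 15,927 = 3,971 / 15,927 = 0.249325.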